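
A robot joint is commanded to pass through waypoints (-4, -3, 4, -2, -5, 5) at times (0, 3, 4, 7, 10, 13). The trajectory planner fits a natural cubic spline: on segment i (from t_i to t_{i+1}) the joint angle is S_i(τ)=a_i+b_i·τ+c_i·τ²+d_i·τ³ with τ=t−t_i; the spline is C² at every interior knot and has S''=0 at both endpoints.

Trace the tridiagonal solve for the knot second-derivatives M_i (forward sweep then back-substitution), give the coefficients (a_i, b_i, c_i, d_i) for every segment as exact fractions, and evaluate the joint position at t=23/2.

  seg 0: a=-4 b=-2281/849 c=0 d=2564/7641
  seg 1: a=-3 b=5411/849 c=2564/849 d=-2032/849
  seg 2: a=4 b=1481/283 c=-3532/849 d=165/283
  seg 3: a=-2 b=-1128/283 c=923/849 d=-26/849
  seg 4: a=-5 b=484/283 c=689/849 d=-689/7641
S(23/2) = -2067/2264

Δ: Δ0=1/3, Δ1=7, Δ2=-2, Δ3=-1, Δ4=10/3
row 1: diag=8, rhs=40; c'=1/8, d'=5
row 2: denom=8−1·1/8=63/8; d'=(-54−1·5)/(63/8)=-472/63
row 3: denom=12−3·8/21=76/7; d'=(6−3·-472/63)/(76/7)=299/114
row 4: denom=12−3·21/76=849/76; d'=(26−3·299/114)/(849/76)=1378/849
back: M4=1378/849
back: M3=299/114−21/76·1378/849=1846/849
back: M2=-472/63−8/21·1846/849=-7064/849
back: M1=5−1/8·-7064/849=5128/849
M: M0=0, M1=5128/849, M2=-7064/849, M3=1846/849, M4=1378/849, M5=0
seg 0: a=-4, c=M0/2=0, d=(M1−M0)/(6·3)=2564/7641, b=Δ0−h0·(2M0+M1)/6=-2281/849
seg 1: a=-3, c=M1/2=2564/849, d=(M2−M1)/(6·1)=-2032/849, b=Δ1−h1·(2M1+M2)/6=5411/849
seg 2: a=4, c=M2/2=-3532/849, d=(M3−M2)/(6·3)=165/283, b=Δ2−h2·(2M2+M3)/6=1481/283
seg 3: a=-2, c=M3/2=923/849, d=(M4−M3)/(6·3)=-26/849, b=Δ3−h3·(2M3+M4)/6=-1128/283
seg 4: a=-5, c=M4/2=689/849, d=(M5−M4)/(6·3)=-689/7641, b=Δ4−h4·(2M4+M5)/6=484/283
t_q=23/2 → seg 4, τ=3/2; S=-5+484/283·τ+689/849·τ²+-689/7641·τ³=-2067/2264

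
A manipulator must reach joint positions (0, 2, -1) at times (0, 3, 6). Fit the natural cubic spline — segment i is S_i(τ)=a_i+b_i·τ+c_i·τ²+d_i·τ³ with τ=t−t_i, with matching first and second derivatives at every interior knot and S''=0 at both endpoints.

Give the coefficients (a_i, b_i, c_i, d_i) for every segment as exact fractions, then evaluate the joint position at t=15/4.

  seg 0: a=0 b=13/12 c=0 d=-5/108
  seg 1: a=2 b=-1/6 c=-5/12 d=5/108
S(15/4) = 425/256

Δ: Δ0=2/3, Δ1=-1
row 1: diag=12, rhs=-10; c'=1/4, d'=-5/6
back: M1=-5/6
M: M0=0, M1=-5/6, M2=0
seg 0: a=0, c=M0/2=0, d=(M1−M0)/(6·3)=-5/108, b=Δ0−h0·(2M0+M1)/6=13/12
seg 1: a=2, c=M1/2=-5/12, d=(M2−M1)/(6·3)=5/108, b=Δ1−h1·(2M1+M2)/6=-1/6
t_q=15/4 → seg 1, τ=3/4; S=2+-1/6·τ+-5/12·τ²+5/108·τ³=425/256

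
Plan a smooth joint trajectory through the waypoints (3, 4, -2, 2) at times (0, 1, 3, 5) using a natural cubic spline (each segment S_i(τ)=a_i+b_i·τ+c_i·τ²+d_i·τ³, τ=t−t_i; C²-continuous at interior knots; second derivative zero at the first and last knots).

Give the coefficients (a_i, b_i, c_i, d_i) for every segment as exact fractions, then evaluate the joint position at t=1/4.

  seg 0: a=3 b=43/22 c=0 d=-21/22
  seg 1: a=4 b=-10/11 c=-63/22 d=10/11
  seg 2: a=-2 b=-16/11 c=57/22 d=-19/44
S(1/4) = 4891/1408

Δ: Δ0=1, Δ1=-3, Δ2=2
row 1: diag=6, rhs=-24; c'=1/3, d'=-4
row 2: denom=8−2·1/3=22/3; d'=(30−2·-4)/(22/3)=57/11
back: M2=57/11
back: M1=-4−1/3·57/11=-63/11
M: M0=0, M1=-63/11, M2=57/11, M3=0
seg 0: a=3, c=M0/2=0, d=(M1−M0)/(6·1)=-21/22, b=Δ0−h0·(2M0+M1)/6=43/22
seg 1: a=4, c=M1/2=-63/22, d=(M2−M1)/(6·2)=10/11, b=Δ1−h1·(2M1+M2)/6=-10/11
seg 2: a=-2, c=M2/2=57/22, d=(M3−M2)/(6·2)=-19/44, b=Δ2−h2·(2M2+M3)/6=-16/11
t_q=1/4 → seg 0, τ=1/4; S=3+43/22·τ+0·τ²+-21/22·τ³=4891/1408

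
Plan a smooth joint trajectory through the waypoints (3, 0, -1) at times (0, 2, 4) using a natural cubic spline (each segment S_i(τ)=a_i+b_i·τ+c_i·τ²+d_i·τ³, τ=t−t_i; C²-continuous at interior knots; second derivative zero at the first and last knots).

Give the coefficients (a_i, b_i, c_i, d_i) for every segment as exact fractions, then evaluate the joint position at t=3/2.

  seg 0: a=3 b=-7/4 c=0 d=1/16
  seg 1: a=0 b=-1 c=3/8 d=-1/16
S(3/2) = 75/128

Δ: Δ0=-3/2, Δ1=-1/2
row 1: diag=8, rhs=6; c'=1/4, d'=3/4
back: M1=3/4
M: M0=0, M1=3/4, M2=0
seg 0: a=3, c=M0/2=0, d=(M1−M0)/(6·2)=1/16, b=Δ0−h0·(2M0+M1)/6=-7/4
seg 1: a=0, c=M1/2=3/8, d=(M2−M1)/(6·2)=-1/16, b=Δ1−h1·(2M1+M2)/6=-1
t_q=3/2 → seg 0, τ=3/2; S=3+-7/4·τ+0·τ²+1/16·τ³=75/128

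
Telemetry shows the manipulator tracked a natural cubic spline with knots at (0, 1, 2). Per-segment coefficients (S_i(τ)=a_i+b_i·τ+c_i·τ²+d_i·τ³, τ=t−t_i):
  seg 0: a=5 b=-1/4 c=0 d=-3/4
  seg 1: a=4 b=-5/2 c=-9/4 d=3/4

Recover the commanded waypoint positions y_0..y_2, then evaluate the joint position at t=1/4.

y_0=5 y_1=4 y_2=0
S(1/4) = 1261/256

y_0 = S_0(0) = a_0 = 5
y_1 = S_1(0) = a_1 = 4
y_2 = S_1(1) = 0
t_q=1/4 is in segment 0 (τ=1/4); S_0(τ)=1261/256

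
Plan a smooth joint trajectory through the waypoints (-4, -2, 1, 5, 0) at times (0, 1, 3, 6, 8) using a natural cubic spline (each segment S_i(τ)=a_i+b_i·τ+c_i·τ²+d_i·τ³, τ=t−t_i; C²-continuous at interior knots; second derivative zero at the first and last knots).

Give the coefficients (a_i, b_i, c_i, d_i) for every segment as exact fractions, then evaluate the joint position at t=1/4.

  seg 0: a=-4 b=281/132 c=0 d=-17/132
  seg 1: a=-2 b=115/66 c=-17/44 d=35/264
  seg 2: a=1 b=59/33 c=9/22 d=-37/198
  seg 3: a=5 b=-53/66 c=-14/11 d=7/33
S(1/4) = -9771/2816

Δ: Δ0=2, Δ1=3/2, Δ2=4/3, Δ3=-5/2
row 1: diag=6, rhs=-3; c'=1/3, d'=-1/2
row 2: denom=10−2·1/3=28/3; d'=(-1−2·-1/2)/(28/3)=0
row 3: denom=10−3·9/28=253/28; d'=(-23−3·0)/(253/28)=-28/11
back: M3=-28/11
back: M2=0−9/28·-28/11=9/11
back: M1=-1/2−1/3·9/11=-17/22
M: M0=0, M1=-17/22, M2=9/11, M3=-28/11, M4=0
seg 0: a=-4, c=M0/2=0, d=(M1−M0)/(6·1)=-17/132, b=Δ0−h0·(2M0+M1)/6=281/132
seg 1: a=-2, c=M1/2=-17/44, d=(M2−M1)/(6·2)=35/264, b=Δ1−h1·(2M1+M2)/6=115/66
seg 2: a=1, c=M2/2=9/22, d=(M3−M2)/(6·3)=-37/198, b=Δ2−h2·(2M2+M3)/6=59/33
seg 3: a=5, c=M3/2=-14/11, d=(M4−M3)/(6·2)=7/33, b=Δ3−h3·(2M3+M4)/6=-53/66
t_q=1/4 → seg 0, τ=1/4; S=-4+281/132·τ+0·τ²+-17/132·τ³=-9771/2816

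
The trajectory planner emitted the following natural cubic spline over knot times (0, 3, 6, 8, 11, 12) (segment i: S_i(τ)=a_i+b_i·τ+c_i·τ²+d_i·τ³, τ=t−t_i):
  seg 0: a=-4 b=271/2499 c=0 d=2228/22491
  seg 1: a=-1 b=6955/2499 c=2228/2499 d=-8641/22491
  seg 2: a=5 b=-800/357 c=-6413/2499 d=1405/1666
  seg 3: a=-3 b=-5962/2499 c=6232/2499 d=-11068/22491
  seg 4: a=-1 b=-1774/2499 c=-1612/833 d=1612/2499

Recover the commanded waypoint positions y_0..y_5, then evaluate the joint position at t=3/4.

y_0 = S_0(0) = a_0 = -4
y_1 = S_1(0) = a_1 = -1
y_2 = S_2(0) = a_2 = 5
y_3 = S_3(0) = a_3 = -3
y_4 = S_4(0) = a_4 = -1
y_5 = S_4(1) = -3
t_q=3/4 is in segment 0 (τ=3/4); S_0(τ)=-51671/13328

y_0=-4 y_1=-1 y_2=5 y_3=-3 y_4=-1 y_5=-3
S(3/4) = -51671/13328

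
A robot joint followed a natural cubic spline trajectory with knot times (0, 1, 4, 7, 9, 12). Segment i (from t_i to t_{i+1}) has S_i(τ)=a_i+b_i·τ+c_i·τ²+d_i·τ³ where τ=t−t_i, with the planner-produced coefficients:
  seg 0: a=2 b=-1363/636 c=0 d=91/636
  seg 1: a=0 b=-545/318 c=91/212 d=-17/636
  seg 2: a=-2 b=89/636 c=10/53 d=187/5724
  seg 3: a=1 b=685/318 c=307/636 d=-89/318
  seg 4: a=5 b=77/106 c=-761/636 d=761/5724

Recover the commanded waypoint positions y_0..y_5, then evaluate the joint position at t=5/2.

y_0=2 y_1=0 y_2=-2 y_3=1 y_4=5 y_5=0
S(5/2) = -2875/1696

y_0 = S_0(0) = a_0 = 2
y_1 = S_1(0) = a_1 = 0
y_2 = S_2(0) = a_2 = -2
y_3 = S_3(0) = a_3 = 1
y_4 = S_4(0) = a_4 = 5
y_5 = S_4(3) = 0
t_q=5/2 is in segment 1 (τ=3/2); S_1(τ)=-2875/1696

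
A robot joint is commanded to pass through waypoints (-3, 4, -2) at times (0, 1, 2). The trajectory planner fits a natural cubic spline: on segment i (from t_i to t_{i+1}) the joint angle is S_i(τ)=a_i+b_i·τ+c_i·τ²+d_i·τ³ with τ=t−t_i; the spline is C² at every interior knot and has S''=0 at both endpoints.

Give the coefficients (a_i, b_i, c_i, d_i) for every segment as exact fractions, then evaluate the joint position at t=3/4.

Δ: Δ0=7, Δ1=-6
row 1: diag=4, rhs=-78; c'=1/4, d'=-39/2
back: M1=-39/2
M: M0=0, M1=-39/2, M2=0
seg 0: a=-3, c=M0/2=0, d=(M1−M0)/(6·1)=-13/4, b=Δ0−h0·(2M0+M1)/6=41/4
seg 1: a=4, c=M1/2=-39/4, d=(M2−M1)/(6·1)=13/4, b=Δ1−h1·(2M1+M2)/6=1/2
t_q=3/4 → seg 0, τ=3/4; S=-3+41/4·τ+0·τ²+-13/4·τ³=849/256

  seg 0: a=-3 b=41/4 c=0 d=-13/4
  seg 1: a=4 b=1/2 c=-39/4 d=13/4
S(3/4) = 849/256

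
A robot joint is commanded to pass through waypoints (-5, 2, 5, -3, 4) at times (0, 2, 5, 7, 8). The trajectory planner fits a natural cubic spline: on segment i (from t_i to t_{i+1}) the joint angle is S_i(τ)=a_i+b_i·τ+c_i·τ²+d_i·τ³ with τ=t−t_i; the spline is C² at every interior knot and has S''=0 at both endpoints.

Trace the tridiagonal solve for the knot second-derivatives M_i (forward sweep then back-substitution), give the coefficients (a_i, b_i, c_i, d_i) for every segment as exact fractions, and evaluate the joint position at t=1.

Δ: Δ0=7/2, Δ1=1, Δ2=-4, Δ3=7
row 1: diag=10, rhs=-15; c'=3/10, d'=-3/2
row 2: denom=10−3·3/10=91/10; d'=(-30−3·-3/2)/(91/10)=-255/91
row 3: denom=6−2·20/91=506/91; d'=(66−2·-255/91)/(506/91)=3258/253
back: M3=3258/253
back: M2=-255/91−20/91·3258/253=-1425/253
back: M1=-3/2−3/10·-1425/253=48/253
M: M0=0, M1=48/253, M2=-1425/253, M3=3258/253, M4=0
seg 0: a=-5, c=M0/2=0, d=(M1−M0)/(6·2)=4/253, b=Δ0−h0·(2M0+M1)/6=1739/506
seg 1: a=2, c=M1/2=24/253, d=(M2−M1)/(6·3)=-491/1518, b=Δ1−h1·(2M1+M2)/6=1835/506
seg 2: a=5, c=M2/2=-1425/506, d=(M3−M2)/(6·2)=1561/1012, b=Δ2−h2·(2M2+M3)/6=-1148/253
seg 3: a=-3, c=M3/2=1629/253, d=(M4−M3)/(6·1)=-543/253, b=Δ3−h3·(2M3+M4)/6=685/253
t_q=1 → seg 0, τ=1; S=-5+1739/506·τ+0·τ²+4/253·τ³=-783/506

  seg 0: a=-5 b=1739/506 c=0 d=4/253
  seg 1: a=2 b=1835/506 c=24/253 d=-491/1518
  seg 2: a=5 b=-1148/253 c=-1425/506 d=1561/1012
  seg 3: a=-3 b=685/253 c=1629/253 d=-543/253
S(1) = -783/506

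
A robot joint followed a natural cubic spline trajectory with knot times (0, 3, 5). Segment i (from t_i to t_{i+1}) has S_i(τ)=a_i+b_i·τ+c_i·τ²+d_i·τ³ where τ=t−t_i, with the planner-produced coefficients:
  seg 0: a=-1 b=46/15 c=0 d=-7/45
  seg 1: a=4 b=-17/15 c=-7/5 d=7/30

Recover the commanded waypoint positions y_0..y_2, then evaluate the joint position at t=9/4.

y_0=-1 y_1=4 y_2=-2
S(9/4) = 1321/320

y_0 = S_0(0) = a_0 = -1
y_1 = S_1(0) = a_1 = 4
y_2 = S_1(2) = -2
t_q=9/4 is in segment 0 (τ=9/4); S_0(τ)=1321/320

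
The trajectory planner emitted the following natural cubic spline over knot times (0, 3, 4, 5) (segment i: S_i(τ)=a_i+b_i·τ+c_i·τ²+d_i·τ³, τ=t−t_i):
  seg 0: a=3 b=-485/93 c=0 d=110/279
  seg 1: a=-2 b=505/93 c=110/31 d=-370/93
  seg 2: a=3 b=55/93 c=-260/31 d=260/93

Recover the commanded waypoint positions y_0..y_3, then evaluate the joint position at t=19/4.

y_0 = S_0(0) = a_0 = 3
y_1 = S_1(0) = a_1 = -2
y_2 = S_2(0) = a_2 = 3
y_3 = S_2(1) = -2
t_q=19/4 is in segment 2 (τ=3/4); S_2(τ)=-47/496

y_0=3 y_1=-2 y_2=3 y_3=-2
S(19/4) = -47/496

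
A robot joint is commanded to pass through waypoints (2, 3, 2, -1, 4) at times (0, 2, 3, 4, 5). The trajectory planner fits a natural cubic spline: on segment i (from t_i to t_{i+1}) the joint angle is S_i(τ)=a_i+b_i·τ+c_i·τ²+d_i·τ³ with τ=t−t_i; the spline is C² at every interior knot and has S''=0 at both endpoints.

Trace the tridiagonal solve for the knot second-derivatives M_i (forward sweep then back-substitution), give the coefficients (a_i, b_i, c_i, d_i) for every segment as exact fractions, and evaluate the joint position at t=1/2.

  seg 0: a=2 b=28/43 c=0 d=-13/344
  seg 1: a=3 b=17/86 c=-39/172 d=-167/172
  seg 2: a=2 b=-545/172 c=-135/43 d=569/172
  seg 3: a=-1 b=41/86 c=1167/172 d=-389/172
S(1/2) = 6387/2752

Δ: Δ0=1/2, Δ1=-1, Δ2=-3, Δ3=5
row 1: diag=6, rhs=-9; c'=1/6, d'=-3/2
row 2: denom=4−1·1/6=23/6; d'=(-12−1·-3/2)/(23/6)=-63/23
row 3: denom=4−1·6/23=86/23; d'=(48−1·-63/23)/(86/23)=1167/86
back: M3=1167/86
back: M2=-63/23−6/23·1167/86=-270/43
back: M1=-3/2−1/6·-270/43=-39/86
M: M0=0, M1=-39/86, M2=-270/43, M3=1167/86, M4=0
seg 0: a=2, c=M0/2=0, d=(M1−M0)/(6·2)=-13/344, b=Δ0−h0·(2M0+M1)/6=28/43
seg 1: a=3, c=M1/2=-39/172, d=(M2−M1)/(6·1)=-167/172, b=Δ1−h1·(2M1+M2)/6=17/86
seg 2: a=2, c=M2/2=-135/43, d=(M3−M2)/(6·1)=569/172, b=Δ2−h2·(2M2+M3)/6=-545/172
seg 3: a=-1, c=M3/2=1167/172, d=(M4−M3)/(6·1)=-389/172, b=Δ3−h3·(2M3+M4)/6=41/86
t_q=1/2 → seg 0, τ=1/2; S=2+28/43·τ+0·τ²+-13/344·τ³=6387/2752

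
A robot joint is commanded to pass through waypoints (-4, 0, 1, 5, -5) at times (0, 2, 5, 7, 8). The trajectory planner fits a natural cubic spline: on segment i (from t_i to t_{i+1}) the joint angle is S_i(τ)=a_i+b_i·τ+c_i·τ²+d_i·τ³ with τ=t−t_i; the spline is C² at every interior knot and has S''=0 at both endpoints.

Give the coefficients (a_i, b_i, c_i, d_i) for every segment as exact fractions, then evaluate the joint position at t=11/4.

  seg 0: a=-4 b=2104/759 c=0 d=-293/1518
  seg 1: a=0 b=346/759 c=-293/253 d=848/2277
  seg 2: a=1 b=2704/759 c=555/253 d=-1129/759
  seg 3: a=5 b=-4184/759 c=-1703/253 d=1703/759
S(11/4) = -617/4048

Δ: Δ0=2, Δ1=1/3, Δ2=2, Δ3=-10
row 1: diag=10, rhs=-10; c'=3/10, d'=-1
row 2: denom=10−3·3/10=91/10; d'=(10−3·-1)/(91/10)=10/7
row 3: denom=6−2·20/91=506/91; d'=(-72−2·10/7)/(506/91)=-3406/253
back: M3=-3406/253
back: M2=10/7−20/91·-3406/253=1110/253
back: M1=-1−3/10·1110/253=-586/253
M: M0=0, M1=-586/253, M2=1110/253, M3=-3406/253, M4=0
seg 0: a=-4, c=M0/2=0, d=(M1−M0)/(6·2)=-293/1518, b=Δ0−h0·(2M0+M1)/6=2104/759
seg 1: a=0, c=M1/2=-293/253, d=(M2−M1)/(6·3)=848/2277, b=Δ1−h1·(2M1+M2)/6=346/759
seg 2: a=1, c=M2/2=555/253, d=(M3−M2)/(6·2)=-1129/759, b=Δ2−h2·(2M2+M3)/6=2704/759
seg 3: a=5, c=M3/2=-1703/253, d=(M4−M3)/(6·1)=1703/759, b=Δ3−h3·(2M3+M4)/6=-4184/759
t_q=11/4 → seg 1, τ=3/4; S=0+346/759·τ+-293/253·τ²+848/2277·τ³=-617/4048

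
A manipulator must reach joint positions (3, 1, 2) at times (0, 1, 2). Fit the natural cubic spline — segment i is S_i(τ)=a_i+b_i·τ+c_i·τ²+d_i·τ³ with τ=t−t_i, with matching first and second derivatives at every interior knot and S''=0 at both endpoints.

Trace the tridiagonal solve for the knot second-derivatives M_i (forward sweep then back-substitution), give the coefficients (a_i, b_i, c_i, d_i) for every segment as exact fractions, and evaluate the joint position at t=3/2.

  seg 0: a=3 b=-11/4 c=0 d=3/4
  seg 1: a=1 b=-1/2 c=9/4 d=-3/4
S(3/2) = 39/32

Δ: Δ0=-2, Δ1=1
row 1: diag=4, rhs=18; c'=1/4, d'=9/2
back: M1=9/2
M: M0=0, M1=9/2, M2=0
seg 0: a=3, c=M0/2=0, d=(M1−M0)/(6·1)=3/4, b=Δ0−h0·(2M0+M1)/6=-11/4
seg 1: a=1, c=M1/2=9/4, d=(M2−M1)/(6·1)=-3/4, b=Δ1−h1·(2M1+M2)/6=-1/2
t_q=3/2 → seg 1, τ=1/2; S=1+-1/2·τ+9/4·τ²+-3/4·τ³=39/32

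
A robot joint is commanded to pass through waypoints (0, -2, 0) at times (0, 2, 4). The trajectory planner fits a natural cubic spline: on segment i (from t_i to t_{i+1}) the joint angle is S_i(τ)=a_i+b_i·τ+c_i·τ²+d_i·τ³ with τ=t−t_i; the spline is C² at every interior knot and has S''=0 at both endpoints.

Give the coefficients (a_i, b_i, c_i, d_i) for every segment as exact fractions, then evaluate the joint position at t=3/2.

Δ: Δ0=-1, Δ1=1
row 1: diag=8, rhs=12; c'=1/4, d'=3/2
back: M1=3/2
M: M0=0, M1=3/2, M2=0
seg 0: a=0, c=M0/2=0, d=(M1−M0)/(6·2)=1/8, b=Δ0−h0·(2M0+M1)/6=-3/2
seg 1: a=-2, c=M1/2=3/4, d=(M2−M1)/(6·2)=-1/8, b=Δ1−h1·(2M1+M2)/6=0
t_q=3/2 → seg 0, τ=3/2; S=0+-3/2·τ+0·τ²+1/8·τ³=-117/64

  seg 0: a=0 b=-3/2 c=0 d=1/8
  seg 1: a=-2 b=0 c=3/4 d=-1/8
S(3/2) = -117/64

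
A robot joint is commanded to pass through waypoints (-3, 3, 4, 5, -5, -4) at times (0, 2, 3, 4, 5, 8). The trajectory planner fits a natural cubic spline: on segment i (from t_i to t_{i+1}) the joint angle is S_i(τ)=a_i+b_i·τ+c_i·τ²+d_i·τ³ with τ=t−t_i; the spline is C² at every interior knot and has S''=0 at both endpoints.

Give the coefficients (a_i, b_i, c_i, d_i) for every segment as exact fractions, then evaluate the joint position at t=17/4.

  seg 0: a=-3 b=7967/1995 c=0 d=-991/3990
  seg 1: a=3 b=2021/1995 c=-991/665 d=421/285
  seg 2: a=4 b=4916/1995 c=1956/665 d=-8789/1995
  seg 3: a=5 b=-1943/399 c=-6833/665 d=10264/1995
  seg 4: a=-5 b=-19921/1995 c=3431/665 d=-3431/5985
S(17/4) = 34269/10640

Δ: Δ0=3, Δ1=1, Δ2=1, Δ3=-10, Δ4=1/3
row 1: diag=6, rhs=-12; c'=1/6, d'=-2
row 2: denom=4−1·1/6=23/6; d'=(0−1·-2)/(23/6)=12/23
row 3: denom=4−1·6/23=86/23; d'=(-66−1·12/23)/(86/23)=-765/43
row 4: denom=8−1·23/86=665/86; d'=(62−1·-765/43)/(665/86)=6862/665
back: M4=6862/665
back: M3=-765/43−23/86·6862/665=-13666/665
back: M2=12/23−6/23·-13666/665=3912/665
back: M1=-2−1/6·3912/665=-1982/665
M: M0=0, M1=-1982/665, M2=3912/665, M3=-13666/665, M4=6862/665, M5=0
seg 0: a=-3, c=M0/2=0, d=(M1−M0)/(6·2)=-991/3990, b=Δ0−h0·(2M0+M1)/6=7967/1995
seg 1: a=3, c=M1/2=-991/665, d=(M2−M1)/(6·1)=421/285, b=Δ1−h1·(2M1+M2)/6=2021/1995
seg 2: a=4, c=M2/2=1956/665, d=(M3−M2)/(6·1)=-8789/1995, b=Δ2−h2·(2M2+M3)/6=4916/1995
seg 3: a=5, c=M3/2=-6833/665, d=(M4−M3)/(6·1)=10264/1995, b=Δ3−h3·(2M3+M4)/6=-1943/399
seg 4: a=-5, c=M4/2=3431/665, d=(M5−M4)/(6·3)=-3431/5985, b=Δ4−h4·(2M4+M5)/6=-19921/1995
t_q=17/4 → seg 3, τ=1/4; S=5+-1943/399·τ+-6833/665·τ²+10264/1995·τ³=34269/10640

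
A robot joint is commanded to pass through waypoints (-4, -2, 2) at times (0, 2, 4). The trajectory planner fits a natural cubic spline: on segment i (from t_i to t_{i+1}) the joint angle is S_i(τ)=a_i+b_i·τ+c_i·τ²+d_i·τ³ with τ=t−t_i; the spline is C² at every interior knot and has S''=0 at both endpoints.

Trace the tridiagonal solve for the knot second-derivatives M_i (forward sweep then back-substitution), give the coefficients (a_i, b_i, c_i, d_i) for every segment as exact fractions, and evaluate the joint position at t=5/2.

  seg 0: a=-4 b=3/4 c=0 d=1/16
  seg 1: a=-2 b=3/2 c=3/8 d=-1/16
S(5/2) = -149/128

Δ: Δ0=1, Δ1=2
row 1: diag=8, rhs=6; c'=1/4, d'=3/4
back: M1=3/4
M: M0=0, M1=3/4, M2=0
seg 0: a=-4, c=M0/2=0, d=(M1−M0)/(6·2)=1/16, b=Δ0−h0·(2M0+M1)/6=3/4
seg 1: a=-2, c=M1/2=3/8, d=(M2−M1)/(6·2)=-1/16, b=Δ1−h1·(2M1+M2)/6=3/2
t_q=5/2 → seg 1, τ=1/2; S=-2+3/2·τ+3/8·τ²+-1/16·τ³=-149/128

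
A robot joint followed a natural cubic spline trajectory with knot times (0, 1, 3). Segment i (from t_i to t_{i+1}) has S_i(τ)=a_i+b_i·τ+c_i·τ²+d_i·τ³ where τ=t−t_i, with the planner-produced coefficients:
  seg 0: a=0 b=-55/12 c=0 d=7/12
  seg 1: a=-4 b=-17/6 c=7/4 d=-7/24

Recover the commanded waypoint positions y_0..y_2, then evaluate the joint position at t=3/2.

y_0=0 y_1=-4 y_2=-5
S(3/2) = -321/64

y_0 = S_0(0) = a_0 = 0
y_1 = S_1(0) = a_1 = -4
y_2 = S_1(2) = -5
t_q=3/2 is in segment 1 (τ=1/2); S_1(τ)=-321/64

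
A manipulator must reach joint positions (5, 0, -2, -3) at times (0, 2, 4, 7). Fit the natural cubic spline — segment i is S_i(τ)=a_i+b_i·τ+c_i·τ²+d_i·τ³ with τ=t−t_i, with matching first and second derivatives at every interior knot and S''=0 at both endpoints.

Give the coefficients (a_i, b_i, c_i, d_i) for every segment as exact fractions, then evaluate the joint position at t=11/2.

Δ: Δ0=-5/2, Δ1=-1, Δ2=-1/3
row 1: diag=8, rhs=9; c'=1/4, d'=9/8
row 2: denom=10−2·1/4=19/2; d'=(4−2·9/8)/(19/2)=7/38
back: M2=7/38
back: M1=9/8−1/4·7/38=41/38
M: M0=0, M1=41/38, M2=7/38, M3=0
seg 0: a=5, c=M0/2=0, d=(M1−M0)/(6·2)=41/456, b=Δ0−h0·(2M0+M1)/6=-163/57
seg 1: a=0, c=M1/2=41/76, d=(M2−M1)/(6·2)=-17/228, b=Δ1−h1·(2M1+M2)/6=-203/114
seg 2: a=-2, c=M2/2=7/76, d=(M3−M2)/(6·3)=-7/684, b=Δ2−h2·(2M2+M3)/6=-59/114
t_q=11/2 → seg 2, τ=3/2; S=-2+-59/114·τ+7/76·τ²+-7/684·τ³=-1583/608

  seg 0: a=5 b=-163/57 c=0 d=41/456
  seg 1: a=0 b=-203/114 c=41/76 d=-17/228
  seg 2: a=-2 b=-59/114 c=7/76 d=-7/684
S(11/2) = -1583/608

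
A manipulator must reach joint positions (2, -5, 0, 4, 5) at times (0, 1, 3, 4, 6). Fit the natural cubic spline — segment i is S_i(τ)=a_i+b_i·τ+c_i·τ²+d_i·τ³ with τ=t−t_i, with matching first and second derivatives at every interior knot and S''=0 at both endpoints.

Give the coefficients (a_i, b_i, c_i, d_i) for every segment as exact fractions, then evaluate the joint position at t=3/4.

  seg 0: a=2 b=-1073/124 c=0 d=205/124
  seg 1: a=-5 b=-229/62 c=615/124 d=-231/248
  seg 2: a=0 b=154/31 c=-39/62 d=-21/62
  seg 3: a=4 b=167/62 c=-51/31 d=17/62
S(3/4) = -30097/7936

Δ: Δ0=-7, Δ1=5/2, Δ2=4, Δ3=1/2
row 1: diag=6, rhs=57; c'=1/3, d'=19/2
row 2: denom=6−2·1/3=16/3; d'=(9−2·19/2)/(16/3)=-15/8
row 3: denom=6−1·3/16=93/16; d'=(-21−1·-15/8)/(93/16)=-102/31
back: M3=-102/31
back: M2=-15/8−3/16·-102/31=-39/31
back: M1=19/2−1/3·-39/31=615/62
M: M0=0, M1=615/62, M2=-39/31, M3=-102/31, M4=0
seg 0: a=2, c=M0/2=0, d=(M1−M0)/(6·1)=205/124, b=Δ0−h0·(2M0+M1)/6=-1073/124
seg 1: a=-5, c=M1/2=615/124, d=(M2−M1)/(6·2)=-231/248, b=Δ1−h1·(2M1+M2)/6=-229/62
seg 2: a=0, c=M2/2=-39/62, d=(M3−M2)/(6·1)=-21/62, b=Δ2−h2·(2M2+M3)/6=154/31
seg 3: a=4, c=M3/2=-51/31, d=(M4−M3)/(6·2)=17/62, b=Δ3−h3·(2M3+M4)/6=167/62
t_q=3/4 → seg 0, τ=3/4; S=2+-1073/124·τ+0·τ²+205/124·τ³=-30097/7936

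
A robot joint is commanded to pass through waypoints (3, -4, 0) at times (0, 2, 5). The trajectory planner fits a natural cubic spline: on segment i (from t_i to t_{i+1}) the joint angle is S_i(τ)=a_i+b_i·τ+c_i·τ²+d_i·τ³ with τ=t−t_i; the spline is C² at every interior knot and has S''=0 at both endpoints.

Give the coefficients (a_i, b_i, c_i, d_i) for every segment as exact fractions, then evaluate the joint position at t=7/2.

Δ: Δ0=-7/2, Δ1=4/3
row 1: diag=10, rhs=29; c'=3/10, d'=29/10
back: M1=29/10
M: M0=0, M1=29/10, M2=0
seg 0: a=3, c=M0/2=0, d=(M1−M0)/(6·2)=29/120, b=Δ0−h0·(2M0+M1)/6=-67/15
seg 1: a=-4, c=M1/2=29/20, d=(M2−M1)/(6·3)=-29/180, b=Δ1−h1·(2M1+M2)/6=-47/30
t_q=7/2 → seg 1, τ=3/2; S=-4+-47/30·τ+29/20·τ²+-29/180·τ³=-581/160

  seg 0: a=3 b=-67/15 c=0 d=29/120
  seg 1: a=-4 b=-47/30 c=29/20 d=-29/180
S(7/2) = -581/160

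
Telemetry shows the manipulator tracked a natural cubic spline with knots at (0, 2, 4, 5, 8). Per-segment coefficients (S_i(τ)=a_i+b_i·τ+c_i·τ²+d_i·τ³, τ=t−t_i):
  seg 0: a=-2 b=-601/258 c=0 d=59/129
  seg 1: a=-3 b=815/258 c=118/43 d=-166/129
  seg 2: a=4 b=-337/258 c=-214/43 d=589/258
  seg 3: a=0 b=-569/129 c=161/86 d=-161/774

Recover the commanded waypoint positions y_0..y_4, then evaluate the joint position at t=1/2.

y_0=-2 y_1=-3 y_2=4 y_3=0 y_4=-2
S(1/2) = -1069/344

y_0 = S_0(0) = a_0 = -2
y_1 = S_1(0) = a_1 = -3
y_2 = S_2(0) = a_2 = 4
y_3 = S_3(0) = a_3 = 0
y_4 = S_3(3) = -2
t_q=1/2 is in segment 0 (τ=1/2); S_0(τ)=-1069/344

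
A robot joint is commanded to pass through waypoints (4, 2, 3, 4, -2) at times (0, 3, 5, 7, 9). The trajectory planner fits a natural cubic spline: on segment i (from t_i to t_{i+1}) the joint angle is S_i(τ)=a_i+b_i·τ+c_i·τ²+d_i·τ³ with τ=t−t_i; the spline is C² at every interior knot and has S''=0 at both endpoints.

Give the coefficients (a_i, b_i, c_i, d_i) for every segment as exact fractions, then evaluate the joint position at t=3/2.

  seg 0: a=4 b=-205/213 c=0 d=7/213
  seg 1: a=2 b=-16/213 c=21/71 d=-7/1704
  seg 2: a=3 b=451/426 c=77/284 d=-469/1704
  seg 3: a=4 b=-247/213 c=-98/71 d=49/213
S(3/2) = 1515/568

Δ: Δ0=-2/3, Δ1=1/2, Δ2=1/2, Δ3=-3
row 1: diag=10, rhs=7; c'=1/5, d'=7/10
row 2: denom=8−2·1/5=38/5; d'=(0−2·7/10)/(38/5)=-7/38
row 3: denom=8−2·5/19=142/19; d'=(-21−2·-7/38)/(142/19)=-196/71
back: M3=-196/71
back: M2=-7/38−5/19·-196/71=77/142
back: M1=7/10−1/5·77/142=42/71
M: M0=0, M1=42/71, M2=77/142, M3=-196/71, M4=0
seg 0: a=4, c=M0/2=0, d=(M1−M0)/(6·3)=7/213, b=Δ0−h0·(2M0+M1)/6=-205/213
seg 1: a=2, c=M1/2=21/71, d=(M2−M1)/(6·2)=-7/1704, b=Δ1−h1·(2M1+M2)/6=-16/213
seg 2: a=3, c=M2/2=77/284, d=(M3−M2)/(6·2)=-469/1704, b=Δ2−h2·(2M2+M3)/6=451/426
seg 3: a=4, c=M3/2=-98/71, d=(M4−M3)/(6·2)=49/213, b=Δ3−h3·(2M3+M4)/6=-247/213
t_q=3/2 → seg 0, τ=3/2; S=4+-205/213·τ+0·τ²+7/213·τ³=1515/568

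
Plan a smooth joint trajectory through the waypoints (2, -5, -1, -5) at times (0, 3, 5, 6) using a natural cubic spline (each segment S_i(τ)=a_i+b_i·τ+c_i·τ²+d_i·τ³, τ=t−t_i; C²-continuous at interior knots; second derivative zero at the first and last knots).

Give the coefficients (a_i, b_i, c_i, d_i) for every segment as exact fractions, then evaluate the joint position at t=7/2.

Δ: Δ0=-7/3, Δ1=2, Δ2=-4
row 1: diag=10, rhs=26; c'=1/5, d'=13/5
row 2: denom=6−2·1/5=28/5; d'=(-36−2·13/5)/(28/5)=-103/14
back: M2=-103/14
back: M1=13/5−1/5·-103/14=57/14
M: M0=0, M1=57/14, M2=-103/14, M3=0
seg 0: a=2, c=M0/2=0, d=(M1−M0)/(6·3)=19/84, b=Δ0−h0·(2M0+M1)/6=-367/84
seg 1: a=-5, c=M1/2=57/28, d=(M2−M1)/(6·2)=-20/21, b=Δ1−h1·(2M1+M2)/6=73/42
seg 2: a=-1, c=M2/2=-103/28, d=(M3−M2)/(6·1)=103/84, b=Δ2−h2·(2M2+M3)/6=-65/42
t_q=7/2 → seg 1, τ=1/2; S=-5+73/42·τ+57/28·τ²+-20/21·τ³=-419/112

  seg 0: a=2 b=-367/84 c=0 d=19/84
  seg 1: a=-5 b=73/42 c=57/28 d=-20/21
  seg 2: a=-1 b=-65/42 c=-103/28 d=103/84
S(7/2) = -419/112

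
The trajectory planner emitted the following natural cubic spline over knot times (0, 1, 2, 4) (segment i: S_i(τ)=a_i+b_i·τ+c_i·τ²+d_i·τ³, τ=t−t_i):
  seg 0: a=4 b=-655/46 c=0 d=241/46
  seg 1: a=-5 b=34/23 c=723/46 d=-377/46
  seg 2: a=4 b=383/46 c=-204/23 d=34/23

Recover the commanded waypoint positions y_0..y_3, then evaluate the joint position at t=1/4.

y_0 = S_0(0) = a_0 = 4
y_1 = S_1(0) = a_1 = -5
y_2 = S_2(0) = a_2 = 4
y_3 = S_2(2) = -3
t_q=1/4 is in segment 0 (τ=1/4); S_0(τ)=1537/2944

y_0=4 y_1=-5 y_2=4 y_3=-3
S(1/4) = 1537/2944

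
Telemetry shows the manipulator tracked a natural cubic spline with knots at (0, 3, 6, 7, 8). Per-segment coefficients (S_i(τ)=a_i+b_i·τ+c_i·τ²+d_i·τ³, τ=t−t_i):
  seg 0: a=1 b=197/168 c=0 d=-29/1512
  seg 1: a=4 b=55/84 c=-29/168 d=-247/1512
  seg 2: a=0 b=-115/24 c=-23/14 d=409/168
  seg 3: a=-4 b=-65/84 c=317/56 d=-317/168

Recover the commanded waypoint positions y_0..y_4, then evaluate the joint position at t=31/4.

y_0 = S_0(0) = a_0 = 1
y_1 = S_1(0) = a_1 = 4
y_2 = S_2(0) = a_2 = 0
y_3 = S_3(0) = a_3 = -4
y_4 = S_3(1) = -1
t_q=31/4 is in segment 3 (τ=3/4); S_3(τ)=-7857/3584

y_0=1 y_1=4 y_2=0 y_3=-4 y_4=-1
S(31/4) = -7857/3584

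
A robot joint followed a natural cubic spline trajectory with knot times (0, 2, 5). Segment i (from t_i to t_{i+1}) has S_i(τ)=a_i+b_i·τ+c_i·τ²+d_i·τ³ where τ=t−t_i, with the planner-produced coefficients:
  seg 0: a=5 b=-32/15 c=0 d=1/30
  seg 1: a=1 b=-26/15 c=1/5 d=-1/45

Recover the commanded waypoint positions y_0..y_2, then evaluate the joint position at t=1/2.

y_0 = S_0(0) = a_0 = 5
y_1 = S_1(0) = a_1 = 1
y_2 = S_1(3) = -3
t_q=1/2 is in segment 0 (τ=1/2); S_0(τ)=63/16

y_0=5 y_1=1 y_2=-3
S(1/2) = 63/16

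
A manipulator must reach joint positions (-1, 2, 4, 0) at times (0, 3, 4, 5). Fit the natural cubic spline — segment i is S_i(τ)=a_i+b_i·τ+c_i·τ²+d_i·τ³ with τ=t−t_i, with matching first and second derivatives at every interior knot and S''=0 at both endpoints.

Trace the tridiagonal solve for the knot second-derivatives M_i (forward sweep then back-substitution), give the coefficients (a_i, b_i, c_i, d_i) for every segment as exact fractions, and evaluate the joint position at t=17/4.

Δ: Δ0=1, Δ1=2, Δ2=-4
row 1: diag=8, rhs=6; c'=1/8, d'=3/4
row 2: denom=4−1·1/8=31/8; d'=(-36−1·3/4)/(31/8)=-294/31
back: M2=-294/31
back: M1=3/4−1/8·-294/31=60/31
M: M0=0, M1=60/31, M2=-294/31, M3=0
seg 0: a=-1, c=M0/2=0, d=(M1−M0)/(6·3)=10/93, b=Δ0−h0·(2M0+M1)/6=1/31
seg 1: a=2, c=M1/2=30/31, d=(M2−M1)/(6·1)=-59/31, b=Δ1−h1·(2M1+M2)/6=91/31
seg 2: a=4, c=M2/2=-147/31, d=(M3−M2)/(6·1)=49/31, b=Δ2−h2·(2M2+M3)/6=-26/31
t_q=17/4 → seg 2, τ=1/4; S=4+-26/31·τ+-147/31·τ²+49/31·τ³=6981/1984

  seg 0: a=-1 b=1/31 c=0 d=10/93
  seg 1: a=2 b=91/31 c=30/31 d=-59/31
  seg 2: a=4 b=-26/31 c=-147/31 d=49/31
S(17/4) = 6981/1984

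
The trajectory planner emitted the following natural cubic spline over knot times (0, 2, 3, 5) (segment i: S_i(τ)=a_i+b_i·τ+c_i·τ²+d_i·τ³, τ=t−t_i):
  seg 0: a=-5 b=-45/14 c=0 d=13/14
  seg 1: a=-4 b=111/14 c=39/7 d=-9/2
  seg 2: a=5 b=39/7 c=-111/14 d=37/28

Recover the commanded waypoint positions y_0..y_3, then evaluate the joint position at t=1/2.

y_0=-5 y_1=-4 y_2=5 y_3=-5
S(1/2) = -727/112

y_0 = S_0(0) = a_0 = -5
y_1 = S_1(0) = a_1 = -4
y_2 = S_2(0) = a_2 = 5
y_3 = S_2(2) = -5
t_q=1/2 is in segment 0 (τ=1/2); S_0(τ)=-727/112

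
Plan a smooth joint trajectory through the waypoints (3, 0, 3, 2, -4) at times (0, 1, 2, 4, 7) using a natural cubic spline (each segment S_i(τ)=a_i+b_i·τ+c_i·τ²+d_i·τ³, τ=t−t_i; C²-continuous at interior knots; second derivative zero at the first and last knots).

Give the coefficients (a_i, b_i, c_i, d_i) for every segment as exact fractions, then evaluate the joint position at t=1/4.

  seg 0: a=3 b=-505/107 c=0 d=184/107
  seg 1: a=0 b=47/107 c=552/107 d=-278/107
  seg 2: a=3 b=317/107 c=-282/107 d=387/856
  seg 3: a=2 b=-461/214 c=33/428 d=-11/1284
S(1/4) = 1581/856

Δ: Δ0=-3, Δ1=3, Δ2=-1/2, Δ3=-2
row 1: diag=4, rhs=36; c'=1/4, d'=9
row 2: denom=6−1·1/4=23/4; d'=(-21−1·9)/(23/4)=-120/23
row 3: denom=10−2·8/23=214/23; d'=(-9−2·-120/23)/(214/23)=33/214
back: M3=33/214
back: M2=-120/23−8/23·33/214=-564/107
back: M1=9−1/4·-564/107=1104/107
M: M0=0, M1=1104/107, M2=-564/107, M3=33/214, M4=0
seg 0: a=3, c=M0/2=0, d=(M1−M0)/(6·1)=184/107, b=Δ0−h0·(2M0+M1)/6=-505/107
seg 1: a=0, c=M1/2=552/107, d=(M2−M1)/(6·1)=-278/107, b=Δ1−h1·(2M1+M2)/6=47/107
seg 2: a=3, c=M2/2=-282/107, d=(M3−M2)/(6·2)=387/856, b=Δ2−h2·(2M2+M3)/6=317/107
seg 3: a=2, c=M3/2=33/428, d=(M4−M3)/(6·3)=-11/1284, b=Δ3−h3·(2M3+M4)/6=-461/214
t_q=1/4 → seg 0, τ=1/4; S=3+-505/107·τ+0·τ²+184/107·τ³=1581/856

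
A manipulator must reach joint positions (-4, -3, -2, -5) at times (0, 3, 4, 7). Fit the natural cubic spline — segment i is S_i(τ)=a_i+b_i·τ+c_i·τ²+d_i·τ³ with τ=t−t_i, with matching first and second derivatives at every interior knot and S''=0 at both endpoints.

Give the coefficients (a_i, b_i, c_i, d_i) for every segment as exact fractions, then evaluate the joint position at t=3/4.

  seg 0: a=-4 b=-1/63 c=0 d=22/567
  seg 1: a=-3 b=65/63 c=22/63 d=-8/21
  seg 2: a=-2 b=37/63 c=-50/63 d=50/567
S(3/4) = -895/224

Δ: Δ0=1/3, Δ1=1, Δ2=-1
row 1: diag=8, rhs=4; c'=1/8, d'=1/2
row 2: denom=8−1·1/8=63/8; d'=(-12−1·1/2)/(63/8)=-100/63
back: M2=-100/63
back: M1=1/2−1/8·-100/63=44/63
M: M0=0, M1=44/63, M2=-100/63, M3=0
seg 0: a=-4, c=M0/2=0, d=(M1−M0)/(6·3)=22/567, b=Δ0−h0·(2M0+M1)/6=-1/63
seg 1: a=-3, c=M1/2=22/63, d=(M2−M1)/(6·1)=-8/21, b=Δ1−h1·(2M1+M2)/6=65/63
seg 2: a=-2, c=M2/2=-50/63, d=(M3−M2)/(6·3)=50/567, b=Δ2−h2·(2M2+M3)/6=37/63
t_q=3/4 → seg 0, τ=3/4; S=-4+-1/63·τ+0·τ²+22/567·τ³=-895/224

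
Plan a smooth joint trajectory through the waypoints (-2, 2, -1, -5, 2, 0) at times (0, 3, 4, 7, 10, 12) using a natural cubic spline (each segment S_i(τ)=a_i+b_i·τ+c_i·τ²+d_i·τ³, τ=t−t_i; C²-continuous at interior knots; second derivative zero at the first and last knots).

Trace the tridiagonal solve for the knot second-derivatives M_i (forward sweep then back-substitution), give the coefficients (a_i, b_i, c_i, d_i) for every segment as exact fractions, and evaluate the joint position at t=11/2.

  seg 0: a=-2 b=2097/697 c=0 d=-3503/18819
  seg 1: a=2 b=-1406/697 c=-3503/2091 d=1448/2091
  seg 2: a=-1 b=-6880/2091 c=841/2091 d=523/6273
  seg 3: a=-5 b=169/123 c=2410/2091 d=-5224/18819
  seg 4: a=2 b=1661/2091 c=-938/697 d=469/2091
S(11/2) = -26481/5576

Δ: Δ0=4/3, Δ1=-3, Δ2=-4/3, Δ3=7/3, Δ4=-1
row 1: diag=8, rhs=-26; c'=1/8, d'=-13/4
row 2: denom=8−1·1/8=63/8; d'=(10−1·-13/4)/(63/8)=106/63
row 3: denom=12−3·8/21=76/7; d'=(22−3·106/63)/(76/7)=89/57
row 4: denom=10−3·21/76=697/76; d'=(-20−3·89/57)/(697/76)=-1876/697
back: M4=-1876/697
back: M3=89/57−21/76·-1876/697=4820/2091
back: M2=106/63−8/21·4820/2091=1682/2091
back: M1=-13/4−1/8·1682/2091=-7006/2091
M: M0=0, M1=-7006/2091, M2=1682/2091, M3=4820/2091, M4=-1876/697, M5=0
seg 0: a=-2, c=M0/2=0, d=(M1−M0)/(6·3)=-3503/18819, b=Δ0−h0·(2M0+M1)/6=2097/697
seg 1: a=2, c=M1/2=-3503/2091, d=(M2−M1)/(6·1)=1448/2091, b=Δ1−h1·(2M1+M2)/6=-1406/697
seg 2: a=-1, c=M2/2=841/2091, d=(M3−M2)/(6·3)=523/6273, b=Δ2−h2·(2M2+M3)/6=-6880/2091
seg 3: a=-5, c=M3/2=2410/2091, d=(M4−M3)/(6·3)=-5224/18819, b=Δ3−h3·(2M3+M4)/6=169/123
seg 4: a=2, c=M4/2=-938/697, d=(M5−M4)/(6·2)=469/2091, b=Δ4−h4·(2M4+M5)/6=1661/2091
t_q=11/2 → seg 2, τ=3/2; S=-1+-6880/2091·τ+841/2091·τ²+523/6273·τ³=-26481/5576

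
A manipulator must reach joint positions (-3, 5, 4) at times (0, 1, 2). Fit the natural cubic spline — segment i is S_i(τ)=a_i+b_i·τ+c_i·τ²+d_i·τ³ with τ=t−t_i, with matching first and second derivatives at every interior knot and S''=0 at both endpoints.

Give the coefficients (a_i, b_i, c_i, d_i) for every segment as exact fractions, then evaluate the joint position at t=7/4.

  seg 0: a=-3 b=41/4 c=0 d=-9/4
  seg 1: a=5 b=7/2 c=-27/4 d=9/4
S(7/4) = 1223/256

Δ: Δ0=8, Δ1=-1
row 1: diag=4, rhs=-54; c'=1/4, d'=-27/2
back: M1=-27/2
M: M0=0, M1=-27/2, M2=0
seg 0: a=-3, c=M0/2=0, d=(M1−M0)/(6·1)=-9/4, b=Δ0−h0·(2M0+M1)/6=41/4
seg 1: a=5, c=M1/2=-27/4, d=(M2−M1)/(6·1)=9/4, b=Δ1−h1·(2M1+M2)/6=7/2
t_q=7/4 → seg 1, τ=3/4; S=5+7/2·τ+-27/4·τ²+9/4·τ³=1223/256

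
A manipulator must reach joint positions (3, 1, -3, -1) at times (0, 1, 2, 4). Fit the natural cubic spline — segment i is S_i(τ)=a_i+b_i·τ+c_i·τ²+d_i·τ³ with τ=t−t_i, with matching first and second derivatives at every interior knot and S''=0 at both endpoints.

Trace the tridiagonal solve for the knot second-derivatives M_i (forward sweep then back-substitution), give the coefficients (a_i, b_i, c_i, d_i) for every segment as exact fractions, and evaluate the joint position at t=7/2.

  seg 0: a=3 b=-29/23 c=0 d=-17/23
  seg 1: a=1 b=-80/23 c=-51/23 d=39/23
  seg 2: a=-3 b=-65/23 c=66/23 d=-11/23
S(7/2) = -441/184

Δ: Δ0=-2, Δ1=-4, Δ2=1
row 1: diag=4, rhs=-12; c'=1/4, d'=-3
row 2: denom=6−1·1/4=23/4; d'=(30−1·-3)/(23/4)=132/23
back: M2=132/23
back: M1=-3−1/4·132/23=-102/23
M: M0=0, M1=-102/23, M2=132/23, M3=0
seg 0: a=3, c=M0/2=0, d=(M1−M0)/(6·1)=-17/23, b=Δ0−h0·(2M0+M1)/6=-29/23
seg 1: a=1, c=M1/2=-51/23, d=(M2−M1)/(6·1)=39/23, b=Δ1−h1·(2M1+M2)/6=-80/23
seg 2: a=-3, c=M2/2=66/23, d=(M3−M2)/(6·2)=-11/23, b=Δ2−h2·(2M2+M3)/6=-65/23
t_q=7/2 → seg 2, τ=3/2; S=-3+-65/23·τ+66/23·τ²+-11/23·τ³=-441/184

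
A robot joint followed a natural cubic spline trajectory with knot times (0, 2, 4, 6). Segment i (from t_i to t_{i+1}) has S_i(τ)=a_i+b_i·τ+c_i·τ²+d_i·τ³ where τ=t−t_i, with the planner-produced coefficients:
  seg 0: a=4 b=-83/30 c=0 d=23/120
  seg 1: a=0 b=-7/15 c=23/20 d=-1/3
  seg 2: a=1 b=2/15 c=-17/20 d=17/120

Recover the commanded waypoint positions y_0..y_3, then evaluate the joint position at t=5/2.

y_0 = S_0(0) = a_0 = 4
y_1 = S_1(0) = a_1 = 0
y_2 = S_2(0) = a_2 = 1
y_3 = S_2(2) = -1
t_q=5/2 is in segment 1 (τ=1/2); S_1(τ)=1/80

y_0=4 y_1=0 y_2=1 y_3=-1
S(5/2) = 1/80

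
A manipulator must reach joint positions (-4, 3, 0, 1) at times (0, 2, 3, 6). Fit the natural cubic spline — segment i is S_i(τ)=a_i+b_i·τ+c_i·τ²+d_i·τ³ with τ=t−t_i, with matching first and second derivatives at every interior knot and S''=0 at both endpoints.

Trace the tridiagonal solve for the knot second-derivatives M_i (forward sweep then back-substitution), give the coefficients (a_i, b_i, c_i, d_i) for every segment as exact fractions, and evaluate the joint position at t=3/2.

Δ: Δ0=7/2, Δ1=-3, Δ2=1/3
row 1: diag=6, rhs=-39; c'=1/6, d'=-13/2
row 2: denom=8−1·1/6=47/6; d'=(20−1·-13/2)/(47/6)=159/47
back: M2=159/47
back: M1=-13/2−1/6·159/47=-332/47
M: M0=0, M1=-332/47, M2=159/47, M3=0
seg 0: a=-4, c=M0/2=0, d=(M1−M0)/(6·2)=-83/141, b=Δ0−h0·(2M0+M1)/6=1651/282
seg 1: a=3, c=M1/2=-166/47, d=(M2−M1)/(6·1)=491/282, b=Δ1−h1·(2M1+M2)/6=-341/282
seg 2: a=0, c=M2/2=159/94, d=(M3−M2)/(6·3)=-53/282, b=Δ2−h2·(2M2+M3)/6=-430/141
t_q=3/2 → seg 0, τ=3/2; S=-4+1651/282·τ+0·τ²+-83/141·τ³=1051/376

  seg 0: a=-4 b=1651/282 c=0 d=-83/141
  seg 1: a=3 b=-341/282 c=-166/47 d=491/282
  seg 2: a=0 b=-430/141 c=159/94 d=-53/282
S(3/2) = 1051/376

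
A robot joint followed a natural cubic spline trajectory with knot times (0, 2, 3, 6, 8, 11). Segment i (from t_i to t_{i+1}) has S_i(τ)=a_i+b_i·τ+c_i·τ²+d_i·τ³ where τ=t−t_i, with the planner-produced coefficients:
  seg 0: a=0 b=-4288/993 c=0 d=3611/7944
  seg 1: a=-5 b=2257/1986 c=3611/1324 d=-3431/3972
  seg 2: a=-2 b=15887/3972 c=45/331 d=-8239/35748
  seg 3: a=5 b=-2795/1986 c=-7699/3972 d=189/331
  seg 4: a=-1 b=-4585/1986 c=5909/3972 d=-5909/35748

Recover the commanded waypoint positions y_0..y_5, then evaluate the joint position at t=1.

y_0 = S_0(0) = a_0 = 0
y_1 = S_1(0) = a_1 = -5
y_2 = S_2(0) = a_2 = -2
y_3 = S_3(0) = a_3 = 5
y_4 = S_4(0) = a_4 = -1
y_5 = S_4(3) = 1
t_q=1 is in segment 0 (τ=1); S_0(τ)=-10231/2648

y_0=0 y_1=-5 y_2=-2 y_3=5 y_4=-1 y_5=1
S(1) = -10231/2648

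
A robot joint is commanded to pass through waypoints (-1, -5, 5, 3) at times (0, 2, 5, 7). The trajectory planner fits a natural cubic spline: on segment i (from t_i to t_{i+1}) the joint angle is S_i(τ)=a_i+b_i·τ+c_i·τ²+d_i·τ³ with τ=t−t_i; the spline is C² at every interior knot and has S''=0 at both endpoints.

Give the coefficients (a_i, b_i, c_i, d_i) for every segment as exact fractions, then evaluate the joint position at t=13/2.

Δ: Δ0=-2, Δ1=10/3, Δ2=-1
row 1: diag=10, rhs=32; c'=3/10, d'=16/5
row 2: denom=10−3·3/10=91/10; d'=(-26−3·16/5)/(91/10)=-356/91
back: M2=-356/91
back: M1=16/5−3/10·-356/91=398/91
M: M0=0, M1=398/91, M2=-356/91, M3=0
seg 0: a=-1, c=M0/2=0, d=(M1−M0)/(6·2)=199/546, b=Δ0−h0·(2M0+M1)/6=-944/273
seg 1: a=-5, c=M1/2=199/91, d=(M2−M1)/(6·3)=-29/63, b=Δ1−h1·(2M1+M2)/6=250/273
seg 2: a=5, c=M2/2=-178/91, d=(M3−M2)/(6·2)=89/273, b=Δ2−h2·(2M2+M3)/6=439/273
t_q=13/2 → seg 2, τ=3/2; S=5+439/273·τ+-178/91·τ²+89/273·τ³=2993/728

  seg 0: a=-1 b=-944/273 c=0 d=199/546
  seg 1: a=-5 b=250/273 c=199/91 d=-29/63
  seg 2: a=5 b=439/273 c=-178/91 d=89/273
S(13/2) = 2993/728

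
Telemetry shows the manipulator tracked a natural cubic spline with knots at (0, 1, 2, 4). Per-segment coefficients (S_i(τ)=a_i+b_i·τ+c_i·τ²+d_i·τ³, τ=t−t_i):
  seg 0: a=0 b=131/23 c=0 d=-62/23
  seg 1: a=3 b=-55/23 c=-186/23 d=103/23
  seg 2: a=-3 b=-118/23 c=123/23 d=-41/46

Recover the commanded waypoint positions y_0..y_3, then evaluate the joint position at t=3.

y_0=0 y_1=3 y_2=-3 y_3=1
S(3) = -169/46

y_0 = S_0(0) = a_0 = 0
y_1 = S_1(0) = a_1 = 3
y_2 = S_2(0) = a_2 = -3
y_3 = S_2(2) = 1
t_q=3 is in segment 2 (τ=1); S_2(τ)=-169/46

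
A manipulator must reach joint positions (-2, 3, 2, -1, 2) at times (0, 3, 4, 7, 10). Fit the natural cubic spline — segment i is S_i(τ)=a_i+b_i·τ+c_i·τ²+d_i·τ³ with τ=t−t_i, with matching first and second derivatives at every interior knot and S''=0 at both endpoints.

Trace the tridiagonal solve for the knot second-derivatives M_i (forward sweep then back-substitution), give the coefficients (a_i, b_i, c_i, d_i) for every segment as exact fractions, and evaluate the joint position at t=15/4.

  seg 0: a=-2 b=101/38 c=0 d=-113/1026
  seg 1: a=3 b=-6/19 c=-113/114 d=35/114
  seg 2: a=2 b=-157/114 c=-4/57 d=67/1026
  seg 3: a=-1 b=-2/57 c=59/114 d=-59/1026
S(15/4) = 5679/2432

Δ: Δ0=5/3, Δ1=-1, Δ2=-1, Δ3=1
row 1: diag=8, rhs=-16; c'=1/8, d'=-2
row 2: denom=8−1·1/8=63/8; d'=(0−1·-2)/(63/8)=16/63
row 3: denom=12−3·8/21=76/7; d'=(12−3·16/63)/(76/7)=59/57
back: M3=59/57
back: M2=16/63−8/21·59/57=-8/57
back: M1=-2−1/8·-8/57=-113/57
M: M0=0, M1=-113/57, M2=-8/57, M3=59/57, M4=0
seg 0: a=-2, c=M0/2=0, d=(M1−M0)/(6·3)=-113/1026, b=Δ0−h0·(2M0+M1)/6=101/38
seg 1: a=3, c=M1/2=-113/114, d=(M2−M1)/(6·1)=35/114, b=Δ1−h1·(2M1+M2)/6=-6/19
seg 2: a=2, c=M2/2=-4/57, d=(M3−M2)/(6·3)=67/1026, b=Δ2−h2·(2M2+M3)/6=-157/114
seg 3: a=-1, c=M3/2=59/114, d=(M4−M3)/(6·3)=-59/1026, b=Δ3−h3·(2M3+M4)/6=-2/57
t_q=15/4 → seg 1, τ=3/4; S=3+-6/19·τ+-113/114·τ²+35/114·τ³=5679/2432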